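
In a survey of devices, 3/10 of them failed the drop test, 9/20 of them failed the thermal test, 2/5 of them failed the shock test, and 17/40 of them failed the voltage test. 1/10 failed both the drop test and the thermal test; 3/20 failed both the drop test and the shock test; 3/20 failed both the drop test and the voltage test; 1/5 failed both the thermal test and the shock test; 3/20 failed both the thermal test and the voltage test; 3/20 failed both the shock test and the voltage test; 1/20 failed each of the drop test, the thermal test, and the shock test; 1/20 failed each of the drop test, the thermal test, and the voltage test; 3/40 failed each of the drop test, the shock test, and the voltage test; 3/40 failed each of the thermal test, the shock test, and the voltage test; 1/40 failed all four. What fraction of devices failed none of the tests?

1/10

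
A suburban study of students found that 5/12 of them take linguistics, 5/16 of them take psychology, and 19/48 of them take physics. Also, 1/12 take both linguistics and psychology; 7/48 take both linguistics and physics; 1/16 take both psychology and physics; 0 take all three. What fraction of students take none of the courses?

Inclusion–exclusion gives
P(≥1) = 5/12 + 5/16 + 19/48 − 1/12 − 7/48 − 1/16 + 0 = 5/6
P(none) = 1 − 5/6 = 1/6

1/6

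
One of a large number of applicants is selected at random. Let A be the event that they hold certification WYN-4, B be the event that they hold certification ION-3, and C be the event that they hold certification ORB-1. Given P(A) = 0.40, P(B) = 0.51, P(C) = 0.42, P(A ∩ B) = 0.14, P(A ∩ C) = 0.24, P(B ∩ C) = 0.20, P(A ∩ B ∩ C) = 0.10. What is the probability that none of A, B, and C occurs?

0.15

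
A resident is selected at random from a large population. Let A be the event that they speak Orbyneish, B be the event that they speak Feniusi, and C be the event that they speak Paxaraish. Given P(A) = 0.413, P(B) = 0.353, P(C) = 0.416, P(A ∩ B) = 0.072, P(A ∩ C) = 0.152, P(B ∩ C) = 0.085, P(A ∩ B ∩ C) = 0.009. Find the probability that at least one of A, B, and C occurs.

0.882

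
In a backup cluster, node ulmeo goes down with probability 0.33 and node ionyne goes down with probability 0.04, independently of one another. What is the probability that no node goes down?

0.6432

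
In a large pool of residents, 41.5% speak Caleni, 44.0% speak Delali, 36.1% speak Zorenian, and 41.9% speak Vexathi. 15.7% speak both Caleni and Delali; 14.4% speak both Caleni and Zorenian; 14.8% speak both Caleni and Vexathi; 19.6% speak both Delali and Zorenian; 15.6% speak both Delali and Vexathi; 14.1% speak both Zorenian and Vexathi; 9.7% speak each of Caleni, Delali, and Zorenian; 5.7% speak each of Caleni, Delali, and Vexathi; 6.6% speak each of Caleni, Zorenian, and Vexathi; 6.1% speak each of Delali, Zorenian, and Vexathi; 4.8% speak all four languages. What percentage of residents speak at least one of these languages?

92.6%

Using inclusion–exclusion:
P(at least one) = 41.5 + 44.0 + 36.1 + 41.9 − 15.7 − 14.4 − 14.8 − 19.6 − 15.6 − 14.1 + 9.7 + 5.7 + 6.6 + 6.1 − 4.8 = 92.6%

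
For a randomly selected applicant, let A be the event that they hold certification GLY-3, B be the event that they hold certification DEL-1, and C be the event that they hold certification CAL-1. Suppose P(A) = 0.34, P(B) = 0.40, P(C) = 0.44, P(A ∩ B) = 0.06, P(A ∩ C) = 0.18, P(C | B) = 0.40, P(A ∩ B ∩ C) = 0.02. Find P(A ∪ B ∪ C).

P(B ∩ C) = P(B)·P(C|B) = 0.40 × 0.40 = 0.16
P(A ∪ B ∪ C) = 0.34 + 0.40 + 0.44 − 0.06 − 0.18 − 0.16 + 0.02 = 0.80

0.80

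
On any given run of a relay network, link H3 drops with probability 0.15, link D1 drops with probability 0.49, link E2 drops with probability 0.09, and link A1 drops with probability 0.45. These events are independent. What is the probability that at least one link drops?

0.78303325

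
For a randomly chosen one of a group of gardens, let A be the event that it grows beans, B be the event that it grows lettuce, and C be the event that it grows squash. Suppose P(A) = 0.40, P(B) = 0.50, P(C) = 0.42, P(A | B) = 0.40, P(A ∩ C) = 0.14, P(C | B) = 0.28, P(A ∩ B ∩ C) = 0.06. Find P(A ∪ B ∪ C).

P(A ∩ B) = P(B)·P(A|B) = 0.50 × 0.40 = 0.20
P(B ∩ C) = P(B)·P(C|B) = 0.50 × 0.28 = 0.14
P(A ∪ B ∪ C) = 0.40 + 0.50 + 0.42 − 0.20 − 0.14 − 0.14 + 0.06 = 0.90

0.90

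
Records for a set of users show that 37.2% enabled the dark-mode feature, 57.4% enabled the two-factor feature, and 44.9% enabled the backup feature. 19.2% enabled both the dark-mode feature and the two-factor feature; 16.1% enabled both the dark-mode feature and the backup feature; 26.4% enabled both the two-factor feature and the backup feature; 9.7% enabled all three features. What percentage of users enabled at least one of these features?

By inclusion-exclusion,
P(at least one) = 37.2 + 57.4 + 44.9 − 19.2 − 16.1 − 26.4 + 9.7 = 87.5%

87.5%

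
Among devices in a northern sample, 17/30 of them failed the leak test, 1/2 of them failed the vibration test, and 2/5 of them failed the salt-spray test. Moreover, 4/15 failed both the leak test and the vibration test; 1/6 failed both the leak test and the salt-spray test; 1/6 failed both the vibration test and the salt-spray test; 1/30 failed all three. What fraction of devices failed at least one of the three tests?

9/10

Inclusion–exclusion gives
P(at least one) = 17/30 + 1/2 + 2/5 − 4/15 − 1/6 − 1/6 + 1/30 = 9/10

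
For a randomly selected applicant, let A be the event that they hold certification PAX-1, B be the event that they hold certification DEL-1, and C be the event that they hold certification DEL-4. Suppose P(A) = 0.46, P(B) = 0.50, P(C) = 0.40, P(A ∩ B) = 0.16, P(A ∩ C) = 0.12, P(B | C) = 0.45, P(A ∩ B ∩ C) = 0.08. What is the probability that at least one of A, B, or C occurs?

P(B ∩ C) = P(C)·P(B|C) = 0.40 × 0.45 = 0.18
P(A ∪ B ∪ C) = 0.46 + 0.50 + 0.40 − 0.16 − 0.12 − 0.18 + 0.08 = 0.98

0.98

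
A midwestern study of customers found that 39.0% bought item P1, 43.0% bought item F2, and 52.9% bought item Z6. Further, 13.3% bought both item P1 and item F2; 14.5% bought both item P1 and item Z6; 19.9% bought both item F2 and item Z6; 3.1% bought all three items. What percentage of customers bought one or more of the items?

By inclusion–exclusion:
P(≥1) = 39.0 + 43.0 + 52.9 − 13.3 − 14.5 − 19.9 + 3.1 = 90.3%

90.3%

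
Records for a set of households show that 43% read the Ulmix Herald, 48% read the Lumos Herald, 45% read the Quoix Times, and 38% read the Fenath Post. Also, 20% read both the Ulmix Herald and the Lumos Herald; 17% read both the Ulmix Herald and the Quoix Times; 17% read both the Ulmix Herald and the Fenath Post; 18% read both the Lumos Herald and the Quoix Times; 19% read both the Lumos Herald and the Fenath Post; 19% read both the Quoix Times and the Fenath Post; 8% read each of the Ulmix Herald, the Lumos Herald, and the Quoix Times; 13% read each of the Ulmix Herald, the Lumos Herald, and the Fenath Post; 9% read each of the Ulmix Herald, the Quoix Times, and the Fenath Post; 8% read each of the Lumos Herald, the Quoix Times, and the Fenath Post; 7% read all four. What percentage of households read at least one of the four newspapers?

95%

Inclusion–exclusion gives
P(at least one) = 43 + 48 + 45 + 38 − 20 − 17 − 17 − 18 − 19 − 19 + 8 + 13 + 9 + 8 − 7 = 95%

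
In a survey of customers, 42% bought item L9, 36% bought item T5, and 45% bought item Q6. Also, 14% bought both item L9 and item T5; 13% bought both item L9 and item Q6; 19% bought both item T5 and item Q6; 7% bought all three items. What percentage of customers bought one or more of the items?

84%

P(≥1) = 42 + 36 + 45 − 14 − 13 − 19 + 7 = 84%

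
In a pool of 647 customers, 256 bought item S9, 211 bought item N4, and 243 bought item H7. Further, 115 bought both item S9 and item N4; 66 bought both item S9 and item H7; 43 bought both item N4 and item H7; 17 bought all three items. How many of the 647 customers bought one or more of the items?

By inclusion–exclusion:
|at least one| = 256 + 211 + 243 − 115 − 66 − 43 + 17 = 503

503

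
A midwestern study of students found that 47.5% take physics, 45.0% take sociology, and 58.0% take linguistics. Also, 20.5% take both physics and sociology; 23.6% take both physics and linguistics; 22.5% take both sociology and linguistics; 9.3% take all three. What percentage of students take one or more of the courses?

By inclusion-exclusion,
P(union) = 47.5 + 45.0 + 58.0 − 20.5 − 23.6 − 22.5 + 9.3 = 93.2%

93.2%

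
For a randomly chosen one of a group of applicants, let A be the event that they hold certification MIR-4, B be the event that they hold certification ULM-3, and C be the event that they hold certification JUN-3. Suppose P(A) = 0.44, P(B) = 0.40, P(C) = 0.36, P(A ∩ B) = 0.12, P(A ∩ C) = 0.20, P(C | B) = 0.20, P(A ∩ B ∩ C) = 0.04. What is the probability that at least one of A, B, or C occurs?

0.84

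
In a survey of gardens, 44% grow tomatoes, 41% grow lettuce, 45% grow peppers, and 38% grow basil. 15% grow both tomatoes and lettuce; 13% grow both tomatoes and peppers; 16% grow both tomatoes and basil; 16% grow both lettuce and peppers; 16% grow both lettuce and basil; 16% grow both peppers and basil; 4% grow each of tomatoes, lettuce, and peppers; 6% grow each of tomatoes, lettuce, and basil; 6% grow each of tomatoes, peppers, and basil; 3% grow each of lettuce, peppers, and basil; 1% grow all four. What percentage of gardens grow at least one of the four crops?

By inclusion–exclusion:
P(union) = 44 + 41 + 45 + 38 − 15 − 13 − 16 − 16 − 16 − 16 + 4 + 6 + 6 + 3 − 1 = 94%

94%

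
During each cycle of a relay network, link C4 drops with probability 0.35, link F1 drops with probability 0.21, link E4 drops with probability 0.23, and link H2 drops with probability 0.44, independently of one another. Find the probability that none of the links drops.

0.2214212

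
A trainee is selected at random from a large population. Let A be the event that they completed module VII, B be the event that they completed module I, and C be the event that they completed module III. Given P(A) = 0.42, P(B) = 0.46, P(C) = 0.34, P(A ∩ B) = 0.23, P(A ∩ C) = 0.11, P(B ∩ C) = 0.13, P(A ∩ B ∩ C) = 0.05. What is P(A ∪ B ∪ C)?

By inclusion-exclusion,
P(A ∪ B ∪ C) = 0.42 + 0.46 + 0.34 − 0.23 − 0.11 − 0.13 + 0.05 = 0.80

0.80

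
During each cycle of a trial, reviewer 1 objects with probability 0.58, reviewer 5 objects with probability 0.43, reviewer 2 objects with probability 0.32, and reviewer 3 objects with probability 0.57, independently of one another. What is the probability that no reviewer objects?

0.07000056

P(none) = (1 − 0.58) × (1 − 0.43) × (1 − 0.32) × (1 − 0.57) = 0.42 × 0.57 × 0.68 × 0.43 = 0.07000056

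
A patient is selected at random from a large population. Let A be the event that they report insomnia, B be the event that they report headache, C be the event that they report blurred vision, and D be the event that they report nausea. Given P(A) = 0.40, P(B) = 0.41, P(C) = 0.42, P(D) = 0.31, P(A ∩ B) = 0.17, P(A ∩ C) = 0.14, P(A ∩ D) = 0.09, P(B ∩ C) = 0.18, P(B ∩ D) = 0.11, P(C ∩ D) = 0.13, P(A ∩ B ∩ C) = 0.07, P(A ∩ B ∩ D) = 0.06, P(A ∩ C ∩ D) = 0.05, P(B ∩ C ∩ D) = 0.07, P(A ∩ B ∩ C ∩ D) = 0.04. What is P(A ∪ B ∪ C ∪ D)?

0.93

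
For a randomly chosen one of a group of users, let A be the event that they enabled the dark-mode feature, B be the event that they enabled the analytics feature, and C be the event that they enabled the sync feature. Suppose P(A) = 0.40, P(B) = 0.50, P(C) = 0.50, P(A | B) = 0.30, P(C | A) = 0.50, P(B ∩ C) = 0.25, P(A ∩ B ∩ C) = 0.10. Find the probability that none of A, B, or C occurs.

0.10

P(A ∩ B) = P(B)·P(A|B) = 0.50 × 0.30 = 0.15
P(A ∩ C) = P(A)·P(C|A) = 0.40 × 0.50 = 0.20
P(A ∪ B ∪ C) = 0.40 + 0.50 + 0.50 − 0.15 − 0.20 − 0.25 + 0.10 = 0.90
P(none) = 1 − 0.90 = 0.10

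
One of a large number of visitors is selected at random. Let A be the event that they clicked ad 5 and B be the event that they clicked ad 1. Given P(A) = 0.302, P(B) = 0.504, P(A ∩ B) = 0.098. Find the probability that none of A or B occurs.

0.292

P(A ∪ B) = 0.302 + 0.504 − 0.098 = 0.708
P(none) = 1 − 0.708 = 0.292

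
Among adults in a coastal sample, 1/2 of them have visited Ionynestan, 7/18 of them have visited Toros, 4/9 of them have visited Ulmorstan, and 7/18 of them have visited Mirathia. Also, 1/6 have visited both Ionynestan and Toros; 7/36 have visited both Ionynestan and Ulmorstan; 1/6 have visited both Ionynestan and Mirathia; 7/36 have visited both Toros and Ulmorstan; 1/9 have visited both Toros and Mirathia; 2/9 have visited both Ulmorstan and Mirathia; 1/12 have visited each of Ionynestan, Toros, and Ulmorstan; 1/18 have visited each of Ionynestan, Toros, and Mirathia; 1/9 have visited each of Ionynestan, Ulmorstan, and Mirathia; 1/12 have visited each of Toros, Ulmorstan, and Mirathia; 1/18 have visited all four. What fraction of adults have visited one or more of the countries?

17/18

P(at least one) = 1/2 + 7/18 + 4/9 + 7/18 − 1/6 − 7/36 − 1/6 − 7/36 − 1/9 − 2/9 + 1/12 + 1/18 + 1/9 + 1/12 − 1/18 = 17/18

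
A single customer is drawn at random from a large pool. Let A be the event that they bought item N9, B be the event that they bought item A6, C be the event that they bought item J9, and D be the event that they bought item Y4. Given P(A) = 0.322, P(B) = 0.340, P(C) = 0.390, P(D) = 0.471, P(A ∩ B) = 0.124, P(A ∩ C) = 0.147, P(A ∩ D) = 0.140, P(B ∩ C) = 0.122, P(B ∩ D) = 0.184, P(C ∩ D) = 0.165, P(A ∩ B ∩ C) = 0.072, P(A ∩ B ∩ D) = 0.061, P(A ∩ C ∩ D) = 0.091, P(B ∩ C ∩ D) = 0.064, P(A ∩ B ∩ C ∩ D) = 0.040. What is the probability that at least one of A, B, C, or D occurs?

0.889

Using inclusion–exclusion:
P(A ∪ B ∪ C ∪ D) = 0.322 + 0.340 + 0.390 + 0.471 − 0.124 − 0.147 − 0.140 − 0.122 − 0.184 − 0.165 + 0.072 + 0.061 + 0.091 + 0.064 − 0.040 = 0.889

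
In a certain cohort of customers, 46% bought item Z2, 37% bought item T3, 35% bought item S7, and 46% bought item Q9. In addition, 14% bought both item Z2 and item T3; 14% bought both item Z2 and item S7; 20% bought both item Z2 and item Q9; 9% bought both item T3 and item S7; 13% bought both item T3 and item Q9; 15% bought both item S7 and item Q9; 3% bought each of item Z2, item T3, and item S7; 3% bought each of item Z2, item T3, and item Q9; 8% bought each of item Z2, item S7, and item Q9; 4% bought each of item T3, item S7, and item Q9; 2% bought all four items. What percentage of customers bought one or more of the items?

95%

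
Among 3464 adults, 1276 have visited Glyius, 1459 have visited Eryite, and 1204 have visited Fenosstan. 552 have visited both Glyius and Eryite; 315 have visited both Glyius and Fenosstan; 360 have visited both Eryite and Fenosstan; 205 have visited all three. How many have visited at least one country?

2917

Inclusion–exclusion gives
|union| = 1276 + 1459 + 1204 − 552 − 315 − 360 + 205 = 2917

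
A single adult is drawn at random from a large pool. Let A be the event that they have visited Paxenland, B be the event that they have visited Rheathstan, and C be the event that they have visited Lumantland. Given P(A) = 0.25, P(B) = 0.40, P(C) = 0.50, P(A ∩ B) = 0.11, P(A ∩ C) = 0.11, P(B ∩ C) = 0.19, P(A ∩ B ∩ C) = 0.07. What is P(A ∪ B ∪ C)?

0.81

P(A ∪ B ∪ C) = 0.25 + 0.40 + 0.50 − 0.11 − 0.11 − 0.19 + 0.07 = 0.81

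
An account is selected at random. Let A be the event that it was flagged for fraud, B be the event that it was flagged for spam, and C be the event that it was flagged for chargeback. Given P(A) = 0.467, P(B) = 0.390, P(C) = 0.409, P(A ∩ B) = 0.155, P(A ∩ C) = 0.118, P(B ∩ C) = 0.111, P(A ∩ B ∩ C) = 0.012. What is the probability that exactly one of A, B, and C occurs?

0.534

Using the inclusion–exclusion count for exactly one event:
P(exactly one) = 0.467 + 0.390 + 0.409 − 2·0.155 − 2·0.118 − 2·0.111 + 3·0.012 = 0.534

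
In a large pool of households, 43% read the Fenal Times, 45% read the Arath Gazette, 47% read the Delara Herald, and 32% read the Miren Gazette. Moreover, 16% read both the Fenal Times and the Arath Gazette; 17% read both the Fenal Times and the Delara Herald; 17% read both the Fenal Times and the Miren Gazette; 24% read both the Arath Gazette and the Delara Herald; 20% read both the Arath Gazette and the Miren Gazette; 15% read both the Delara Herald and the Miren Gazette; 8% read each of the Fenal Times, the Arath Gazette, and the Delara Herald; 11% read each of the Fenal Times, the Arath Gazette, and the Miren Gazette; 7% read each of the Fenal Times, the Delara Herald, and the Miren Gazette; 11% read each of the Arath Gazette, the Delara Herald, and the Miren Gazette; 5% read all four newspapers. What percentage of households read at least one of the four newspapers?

90%

By inclusion-exclusion,
P(union) = 43 + 45 + 47 + 32 − 16 − 17 − 17 − 24 − 20 − 15 + 8 + 11 + 7 + 11 − 5 = 90%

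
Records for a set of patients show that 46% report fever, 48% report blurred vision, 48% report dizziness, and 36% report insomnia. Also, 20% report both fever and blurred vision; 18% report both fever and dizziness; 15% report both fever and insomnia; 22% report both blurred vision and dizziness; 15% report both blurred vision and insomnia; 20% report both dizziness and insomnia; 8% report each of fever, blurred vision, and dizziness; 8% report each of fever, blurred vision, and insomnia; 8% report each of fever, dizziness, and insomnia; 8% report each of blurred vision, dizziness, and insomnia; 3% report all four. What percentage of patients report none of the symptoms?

3%

P(≥1) = 46 + 48 + 48 + 36 − 20 − 18 − 15 − 22 − 15 − 20 + 8 + 8 + 8 + 8 − 3 = 97%
P(none) = 100% − 97% = 3%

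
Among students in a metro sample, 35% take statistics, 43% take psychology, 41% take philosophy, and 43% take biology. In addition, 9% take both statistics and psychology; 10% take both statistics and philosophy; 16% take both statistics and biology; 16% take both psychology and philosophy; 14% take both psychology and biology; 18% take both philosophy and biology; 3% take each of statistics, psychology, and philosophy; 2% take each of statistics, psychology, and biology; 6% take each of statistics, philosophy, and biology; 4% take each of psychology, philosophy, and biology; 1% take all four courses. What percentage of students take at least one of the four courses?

Inclusion–exclusion gives
P(at least one) = 35 + 43 + 41 + 43 − 9 − 10 − 16 − 16 − 14 − 18 + 3 + 2 + 6 + 4 − 1 = 93%

93%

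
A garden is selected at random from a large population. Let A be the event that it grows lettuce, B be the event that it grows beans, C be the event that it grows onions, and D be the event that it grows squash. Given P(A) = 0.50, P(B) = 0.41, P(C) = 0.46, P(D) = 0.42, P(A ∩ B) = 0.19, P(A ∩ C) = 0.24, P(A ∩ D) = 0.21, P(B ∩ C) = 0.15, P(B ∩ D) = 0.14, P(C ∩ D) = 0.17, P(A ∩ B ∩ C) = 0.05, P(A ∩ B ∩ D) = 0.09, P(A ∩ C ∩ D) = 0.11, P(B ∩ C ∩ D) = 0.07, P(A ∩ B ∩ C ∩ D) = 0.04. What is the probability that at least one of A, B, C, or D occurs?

By inclusion–exclusion:
P(A ∪ B ∪ C ∪ D) = 0.50 + 0.41 + 0.46 + 0.42 − 0.19 − 0.24 − 0.21 − 0.15 − 0.14 − 0.17 + 0.05 + 0.09 + 0.11 + 0.07 − 0.04 = 0.97

0.97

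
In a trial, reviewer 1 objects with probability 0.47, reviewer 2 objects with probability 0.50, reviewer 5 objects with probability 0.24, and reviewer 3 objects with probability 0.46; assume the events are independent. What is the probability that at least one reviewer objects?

0.891244

P(none) = (1 − 0.47) × (1 − 0.50) × (1 − 0.24) × (1 − 0.46) = 0.53 × 0.50 × 0.76 × 0.54 = 0.108756
P(at least one) = 1 − 0.108756 = 0.891244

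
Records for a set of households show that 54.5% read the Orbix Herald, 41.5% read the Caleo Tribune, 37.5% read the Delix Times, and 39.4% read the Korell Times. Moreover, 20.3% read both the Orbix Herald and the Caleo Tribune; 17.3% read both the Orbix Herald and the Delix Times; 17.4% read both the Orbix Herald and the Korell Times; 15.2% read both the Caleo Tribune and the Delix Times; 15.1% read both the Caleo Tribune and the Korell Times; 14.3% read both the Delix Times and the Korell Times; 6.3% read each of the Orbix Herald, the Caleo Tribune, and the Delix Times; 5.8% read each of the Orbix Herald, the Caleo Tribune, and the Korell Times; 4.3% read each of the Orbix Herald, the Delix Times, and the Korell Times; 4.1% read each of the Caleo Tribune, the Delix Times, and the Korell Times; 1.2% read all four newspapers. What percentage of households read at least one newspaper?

92.6%

Inclusion–exclusion gives
P(at least one) = 54.5 + 41.5 + 37.5 + 39.4 − 20.3 − 17.3 − 17.4 − 15.2 − 15.1 − 14.3 + 6.3 + 5.8 + 4.3 + 4.1 − 1.2 = 92.6%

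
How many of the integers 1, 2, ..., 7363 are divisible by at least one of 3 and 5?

2454 + 1472 − 490 = 3436

3436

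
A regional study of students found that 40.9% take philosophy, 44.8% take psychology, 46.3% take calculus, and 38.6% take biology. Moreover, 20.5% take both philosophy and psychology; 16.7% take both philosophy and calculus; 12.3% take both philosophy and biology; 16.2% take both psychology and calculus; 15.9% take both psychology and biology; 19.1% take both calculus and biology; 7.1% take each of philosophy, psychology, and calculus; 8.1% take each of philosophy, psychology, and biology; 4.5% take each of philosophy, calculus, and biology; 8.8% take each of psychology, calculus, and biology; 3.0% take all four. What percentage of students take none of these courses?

4.6%

By inclusion-exclusion,
P(union) = 40.9 + 44.8 + 46.3 + 38.6 − 20.5 − 16.7 − 12.3 − 16.2 − 15.9 − 19.1 + 7.1 + 8.1 + 4.5 + 8.8 − 3.0 = 95.4%
P(none) = 100% − 95.4% = 4.6%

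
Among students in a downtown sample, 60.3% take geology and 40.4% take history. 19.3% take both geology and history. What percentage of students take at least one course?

Apply inclusion-exclusion:
P(at least one) = 60.3 + 40.4 − 19.3 = 81.4%

81.4%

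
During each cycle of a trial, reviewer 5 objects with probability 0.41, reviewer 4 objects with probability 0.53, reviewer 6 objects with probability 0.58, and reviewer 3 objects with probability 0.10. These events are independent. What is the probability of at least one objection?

0.8951806

Independence gives P(none) = ∏(1 − pᵢ).
P(none) = (1 − 0.41) × (1 − 0.53) × (1 − 0.58) × (1 − 0.10) = 0.59 × 0.47 × 0.42 × 0.90 = 0.1048194
P(at least one) = 1 − 0.1048194 = 0.8951806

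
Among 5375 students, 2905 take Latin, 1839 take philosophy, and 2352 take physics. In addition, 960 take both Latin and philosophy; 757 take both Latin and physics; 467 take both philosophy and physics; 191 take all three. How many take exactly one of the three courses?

By inclusion–exclusion (exactly-one form):
N(exactly one) = 2905 + 1839 + 2352 − 2·960 − 2·757 − 2·467 + 3·191 = 3301

3301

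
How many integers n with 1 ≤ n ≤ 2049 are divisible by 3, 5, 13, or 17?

⌊2049/3⌋ + ⌊2049/5⌋ + ⌊2049/13⌋ + ⌊2049/17⌋ − ⌊2049/15⌋ − ⌊2049/39⌋ − ⌊2049/51⌋ − ⌊2049/65⌋ − ⌊2049/85⌋ − ⌊2049/221⌋ + ⌊2049/195⌋ + ⌊2049/255⌋ + ⌊2049/663⌋ + ⌊2049/1105⌋ − ⌊2049/3315⌋ = 683 + 409 + 157 + 120 − 136 − 52 − 40 − 31 − 24 − 9 + 10 + 8 + 3 + 1 − 0 = 1099

1099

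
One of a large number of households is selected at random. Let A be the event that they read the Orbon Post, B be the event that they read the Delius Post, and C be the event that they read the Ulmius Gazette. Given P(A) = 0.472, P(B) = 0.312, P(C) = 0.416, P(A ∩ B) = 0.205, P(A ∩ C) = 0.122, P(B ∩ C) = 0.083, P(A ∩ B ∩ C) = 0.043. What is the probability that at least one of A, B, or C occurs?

Inclusion–exclusion gives
P(A ∪ B ∪ C) = 0.472 + 0.312 + 0.416 − 0.205 − 0.122 − 0.083 + 0.043 = 0.833

0.833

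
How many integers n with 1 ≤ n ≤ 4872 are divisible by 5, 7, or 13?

Apply inclusion-exclusion:
⌊4872/5⌋ + ⌊4872/7⌋ + ⌊4872/13⌋ − ⌊4872/35⌋ − ⌊4872/65⌋ − ⌊4872/91⌋ + ⌊4872/455⌋ = 974 + 696 + 374 − 139 − 74 − 53 + 10 = 1788

1788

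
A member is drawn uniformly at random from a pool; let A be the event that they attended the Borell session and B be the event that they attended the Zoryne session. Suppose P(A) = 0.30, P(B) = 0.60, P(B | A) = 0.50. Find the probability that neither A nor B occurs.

P(A ∩ B) = P(A)·P(B|A) = 0.30 × 0.50 = 0.15
Apply inclusion-exclusion:
P(A ∪ B) = 0.30 + 0.60 − 0.15 = 0.75
P(none) = 1 − 0.75 = 0.25

0.25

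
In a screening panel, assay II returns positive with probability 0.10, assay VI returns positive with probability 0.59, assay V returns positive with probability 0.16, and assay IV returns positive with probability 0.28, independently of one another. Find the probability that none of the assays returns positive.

P(none) = (1 − 0.10) × (1 − 0.59) × (1 − 0.16) × (1 − 0.28) = 0.90 × 0.41 × 0.84 × 0.72 = 0.2231712

0.2231712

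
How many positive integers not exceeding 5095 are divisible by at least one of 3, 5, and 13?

⌊5095/3⌋ + ⌊5095/5⌋ + ⌊5095/13⌋ − ⌊5095/15⌋ − ⌊5095/39⌋ − ⌊5095/65⌋ + ⌊5095/195⌋ = 1698 + 1019 + 391 − 339 − 130 − 78 + 26 = 2587

2587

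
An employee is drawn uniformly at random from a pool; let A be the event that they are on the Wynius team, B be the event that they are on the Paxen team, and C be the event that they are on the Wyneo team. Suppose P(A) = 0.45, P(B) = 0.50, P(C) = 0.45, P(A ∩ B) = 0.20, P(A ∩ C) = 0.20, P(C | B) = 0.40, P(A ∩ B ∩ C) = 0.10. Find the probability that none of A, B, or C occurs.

0.10

P(B ∩ C) = P(B)·P(C|B) = 0.50 × 0.40 = 0.20
P(A ∪ B ∪ C) = 0.45 + 0.50 + 0.45 − 0.20 − 0.20 − 0.20 + 0.10 = 0.90
P(none) = 1 − 0.90 = 0.10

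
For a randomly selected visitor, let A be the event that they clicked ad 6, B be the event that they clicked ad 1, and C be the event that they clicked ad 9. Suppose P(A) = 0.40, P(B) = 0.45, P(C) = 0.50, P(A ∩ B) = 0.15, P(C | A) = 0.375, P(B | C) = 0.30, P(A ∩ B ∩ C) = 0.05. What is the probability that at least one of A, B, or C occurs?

P(A ∩ C) = P(A)·P(C|A) = 0.40 × 0.375 = 0.15
P(B ∩ C) = P(C)·P(B|C) = 0.50 × 0.30 = 0.15
By inclusion–exclusion:
P(A ∪ B ∪ C) = 0.40 + 0.45 + 0.50 − 0.15 − 0.15 − 0.15 + 0.05 = 0.95

0.95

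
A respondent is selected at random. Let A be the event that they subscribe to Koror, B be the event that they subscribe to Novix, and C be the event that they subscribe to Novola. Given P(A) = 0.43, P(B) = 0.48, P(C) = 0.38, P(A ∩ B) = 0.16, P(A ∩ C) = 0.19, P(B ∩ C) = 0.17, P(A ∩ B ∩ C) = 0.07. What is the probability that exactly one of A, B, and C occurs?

0.46

P(exactly one) = 0.43 + 0.48 + 0.38 − 2·0.16 − 2·0.19 − 2·0.17 + 3·0.07 = 0.46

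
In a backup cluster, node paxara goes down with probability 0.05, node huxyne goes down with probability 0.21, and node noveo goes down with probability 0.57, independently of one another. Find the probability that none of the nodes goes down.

0.322715

Independence gives P(none) = ∏(1 − pᵢ).
P(none) = (1 − 0.05) × (1 − 0.21) × (1 − 0.57) = 0.95 × 0.79 × 0.43 = 0.322715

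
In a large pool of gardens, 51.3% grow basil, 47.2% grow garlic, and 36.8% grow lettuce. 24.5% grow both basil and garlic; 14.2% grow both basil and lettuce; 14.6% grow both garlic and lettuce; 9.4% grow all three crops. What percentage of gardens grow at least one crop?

P(union) = 51.3 + 47.2 + 36.8 − 24.5 − 14.2 − 14.6 + 9.4 = 91.4%

91.4%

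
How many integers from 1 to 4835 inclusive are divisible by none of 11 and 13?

floor(4835/11) + floor(4835/13) − floor(4835/143) = 439 + 371 − 33 = 777
4835 − 777 = 4058

4058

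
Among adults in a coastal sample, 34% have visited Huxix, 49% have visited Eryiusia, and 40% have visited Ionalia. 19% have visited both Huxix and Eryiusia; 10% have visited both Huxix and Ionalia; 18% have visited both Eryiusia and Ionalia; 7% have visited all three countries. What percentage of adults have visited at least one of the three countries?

Apply inclusion-exclusion:
P(at least one) = 34 + 49 + 40 − 19 − 10 − 18 + 7 = 83%

83%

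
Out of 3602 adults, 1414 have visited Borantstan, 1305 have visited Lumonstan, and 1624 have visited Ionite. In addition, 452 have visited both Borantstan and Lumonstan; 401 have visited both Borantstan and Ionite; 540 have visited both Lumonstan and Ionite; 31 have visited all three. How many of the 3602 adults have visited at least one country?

2981

By inclusion-exclusion,
|at least one| = 1414 + 1305 + 1624 − 452 − 401 − 540 + 31 = 2981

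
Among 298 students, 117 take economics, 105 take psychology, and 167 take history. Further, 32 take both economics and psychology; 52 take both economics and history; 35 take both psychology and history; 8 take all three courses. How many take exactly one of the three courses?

175

Using the inclusion–exclusion count for exactly one event:
N(exactly one) = 117 + 105 + 167 − 2·32 − 2·52 − 2·35 + 3·8 = 175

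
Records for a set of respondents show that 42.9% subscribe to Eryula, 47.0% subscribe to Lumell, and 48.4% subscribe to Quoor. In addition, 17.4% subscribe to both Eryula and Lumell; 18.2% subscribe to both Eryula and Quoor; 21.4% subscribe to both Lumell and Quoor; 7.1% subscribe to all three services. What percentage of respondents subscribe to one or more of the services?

88.4%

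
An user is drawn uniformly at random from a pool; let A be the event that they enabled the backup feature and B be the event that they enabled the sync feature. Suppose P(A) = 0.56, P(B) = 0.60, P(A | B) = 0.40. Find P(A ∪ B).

P(A ∩ B) = P(B)·P(A|B) = 0.60 × 0.40 = 0.24
By inclusion-exclusion,
P(A ∪ B) = 0.56 + 0.60 − 0.24 = 0.92

0.92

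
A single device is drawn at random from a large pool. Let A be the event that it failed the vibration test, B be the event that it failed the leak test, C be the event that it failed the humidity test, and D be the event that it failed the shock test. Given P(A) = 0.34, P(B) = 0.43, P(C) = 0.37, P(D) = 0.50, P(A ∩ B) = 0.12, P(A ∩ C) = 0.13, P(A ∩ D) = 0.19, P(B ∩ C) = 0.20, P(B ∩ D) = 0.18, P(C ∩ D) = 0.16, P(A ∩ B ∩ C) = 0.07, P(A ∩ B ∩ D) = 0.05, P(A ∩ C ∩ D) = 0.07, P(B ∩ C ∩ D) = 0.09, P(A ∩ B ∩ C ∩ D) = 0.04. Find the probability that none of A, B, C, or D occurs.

0.10

P(A ∪ B ∪ C ∪ D) = 0.34 + 0.43 + 0.37 + 0.50 − 0.12 − 0.13 − 0.19 − 0.20 − 0.18 − 0.16 + 0.07 + 0.05 + 0.07 + 0.09 − 0.04 = 0.90
P(none) = 1 − 0.90 = 0.10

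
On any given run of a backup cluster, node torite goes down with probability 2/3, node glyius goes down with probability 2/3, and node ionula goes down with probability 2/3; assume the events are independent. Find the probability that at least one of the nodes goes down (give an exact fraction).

26/27

P(none) = (1 − 2/3) × (1 − 2/3) × (1 − 2/3) = 1/3 × 1/3 × 1/3 = 1/27
P(at least one) = 1 − 1/27 = 26/27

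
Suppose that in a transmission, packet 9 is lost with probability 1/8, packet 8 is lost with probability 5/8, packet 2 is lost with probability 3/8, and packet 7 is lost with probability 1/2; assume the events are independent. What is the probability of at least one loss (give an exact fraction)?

P(none) = (1 − 1/8) × (1 − 5/8) × (1 − 3/8) × (1 − 1/2) = 7/8 × 3/8 × 5/8 × 1/2 = 105/1024
P(at least one) = 1 − 105/1024 = 919/1024

919/1024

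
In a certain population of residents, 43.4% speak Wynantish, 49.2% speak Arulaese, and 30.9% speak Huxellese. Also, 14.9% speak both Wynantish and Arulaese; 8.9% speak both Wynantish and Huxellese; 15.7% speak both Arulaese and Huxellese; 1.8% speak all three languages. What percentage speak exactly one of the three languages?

49.9%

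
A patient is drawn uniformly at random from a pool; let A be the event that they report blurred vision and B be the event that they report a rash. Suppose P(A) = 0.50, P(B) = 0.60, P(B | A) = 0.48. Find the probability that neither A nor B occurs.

0.14

P(A ∩ B) = P(A)·P(B|A) = 0.50 × 0.48 = 0.24
By inclusion-exclusion,
P(A ∪ B) = 0.50 + 0.60 − 0.24 = 0.86
P(none) = 1 − 0.86 = 0.14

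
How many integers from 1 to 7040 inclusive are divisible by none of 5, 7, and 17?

4544

Using inclusion–exclusion:
1408 + 1005 + 414 − 201 − 82 − 59 + 11 = 2496
7040 − 2496 = 4544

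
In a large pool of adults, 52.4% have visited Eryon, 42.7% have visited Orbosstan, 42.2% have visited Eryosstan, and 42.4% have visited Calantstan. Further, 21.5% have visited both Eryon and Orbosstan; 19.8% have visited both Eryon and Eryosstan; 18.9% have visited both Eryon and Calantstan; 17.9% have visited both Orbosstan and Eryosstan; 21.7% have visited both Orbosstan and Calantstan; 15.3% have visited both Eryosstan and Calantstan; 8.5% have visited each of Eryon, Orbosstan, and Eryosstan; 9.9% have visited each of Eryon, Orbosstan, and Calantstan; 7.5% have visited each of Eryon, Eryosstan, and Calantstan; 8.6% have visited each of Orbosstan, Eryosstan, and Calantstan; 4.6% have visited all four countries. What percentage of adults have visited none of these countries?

Apply inclusion-exclusion:
P(union) = 52.4 + 42.7 + 42.2 + 42.4 − 21.5 − 19.8 − 18.9 − 17.9 − 21.7 − 15.3 + 8.5 + 9.9 + 7.5 + 8.6 − 4.6 = 94.5%
P(none) = 100% − 94.5% = 5.5%

5.5%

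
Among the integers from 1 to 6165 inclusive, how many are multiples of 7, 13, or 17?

1574

Using inclusion–exclusion:
880 + 474 + 362 − 67 − 51 − 27 + 3 = 1574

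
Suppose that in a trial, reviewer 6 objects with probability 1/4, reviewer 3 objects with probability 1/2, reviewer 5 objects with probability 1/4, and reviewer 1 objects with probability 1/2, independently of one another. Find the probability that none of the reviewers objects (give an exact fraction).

9/64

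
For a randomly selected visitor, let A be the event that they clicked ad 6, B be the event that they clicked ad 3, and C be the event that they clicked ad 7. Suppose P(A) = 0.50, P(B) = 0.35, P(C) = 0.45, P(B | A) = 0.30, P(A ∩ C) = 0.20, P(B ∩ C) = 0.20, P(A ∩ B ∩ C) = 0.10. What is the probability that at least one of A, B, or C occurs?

0.85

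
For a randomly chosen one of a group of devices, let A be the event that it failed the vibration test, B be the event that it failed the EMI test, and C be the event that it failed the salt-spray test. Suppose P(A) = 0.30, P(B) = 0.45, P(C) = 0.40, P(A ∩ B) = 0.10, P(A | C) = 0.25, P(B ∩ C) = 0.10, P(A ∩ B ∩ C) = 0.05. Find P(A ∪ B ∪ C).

0.90

P(A ∩ C) = P(C)·P(A|C) = 0.40 × 0.25 = 0.10
P(A ∪ B ∪ C) = 0.30 + 0.45 + 0.40 − 0.10 − 0.10 − 0.10 + 0.05 = 0.90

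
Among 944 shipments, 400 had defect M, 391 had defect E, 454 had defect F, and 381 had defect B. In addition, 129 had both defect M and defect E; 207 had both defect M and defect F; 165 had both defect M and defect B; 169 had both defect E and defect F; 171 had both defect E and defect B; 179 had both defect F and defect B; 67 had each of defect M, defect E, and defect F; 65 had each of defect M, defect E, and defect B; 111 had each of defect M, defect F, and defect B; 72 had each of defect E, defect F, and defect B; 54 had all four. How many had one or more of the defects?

Inclusion–exclusion gives
N(≥1) = 400 + 391 + 454 + 381 − 129 − 207 − 165 − 169 − 171 − 179 + 67 + 65 + 111 + 72 − 54 = 867

867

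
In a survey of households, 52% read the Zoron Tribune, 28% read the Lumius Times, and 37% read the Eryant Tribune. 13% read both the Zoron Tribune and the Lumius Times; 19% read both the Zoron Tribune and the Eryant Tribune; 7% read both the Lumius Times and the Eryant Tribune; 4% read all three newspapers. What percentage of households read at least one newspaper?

82%

Using inclusion–exclusion:
P(≥1) = 52 + 28 + 37 − 13 − 19 − 7 + 4 = 82%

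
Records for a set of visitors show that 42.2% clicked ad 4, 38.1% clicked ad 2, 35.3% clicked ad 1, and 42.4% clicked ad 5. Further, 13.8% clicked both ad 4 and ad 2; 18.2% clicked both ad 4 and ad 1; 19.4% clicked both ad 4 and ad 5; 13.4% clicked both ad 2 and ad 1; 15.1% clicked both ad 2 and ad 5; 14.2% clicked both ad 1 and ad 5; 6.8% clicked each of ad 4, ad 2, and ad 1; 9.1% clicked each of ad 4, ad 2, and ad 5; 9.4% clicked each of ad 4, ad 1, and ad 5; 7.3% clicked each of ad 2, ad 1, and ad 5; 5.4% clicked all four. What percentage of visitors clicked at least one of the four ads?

P(≥1) = 42.2 + 38.1 + 35.3 + 42.4 − 13.8 − 18.2 − 19.4 − 13.4 − 15.1 − 14.2 + 6.8 + 9.1 + 9.4 + 7.3 − 5.4 = 91.1%

91.1%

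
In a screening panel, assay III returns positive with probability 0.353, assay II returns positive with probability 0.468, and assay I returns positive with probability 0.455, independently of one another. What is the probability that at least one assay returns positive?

0.81240882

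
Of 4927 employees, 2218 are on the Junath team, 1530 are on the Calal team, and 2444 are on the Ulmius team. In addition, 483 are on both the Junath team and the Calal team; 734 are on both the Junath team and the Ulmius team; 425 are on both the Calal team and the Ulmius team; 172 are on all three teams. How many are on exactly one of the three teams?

3424

N(exactly one) = 2218 + 1530 + 2444 − 2·483 − 2·734 − 2·425 + 3·172 = 3424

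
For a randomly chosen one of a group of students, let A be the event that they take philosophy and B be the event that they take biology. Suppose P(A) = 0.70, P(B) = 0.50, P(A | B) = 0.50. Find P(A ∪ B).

0.95

P(A ∩ B) = P(B)·P(A|B) = 0.50 × 0.50 = 0.25
P(A ∪ B) = 0.70 + 0.50 − 0.25 = 0.95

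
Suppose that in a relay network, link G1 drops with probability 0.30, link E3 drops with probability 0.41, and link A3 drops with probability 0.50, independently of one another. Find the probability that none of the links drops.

P(none) = (1 − 0.30) × (1 − 0.41) × (1 − 0.50) = 0.70 × 0.59 × 0.50 = 0.2065

0.2065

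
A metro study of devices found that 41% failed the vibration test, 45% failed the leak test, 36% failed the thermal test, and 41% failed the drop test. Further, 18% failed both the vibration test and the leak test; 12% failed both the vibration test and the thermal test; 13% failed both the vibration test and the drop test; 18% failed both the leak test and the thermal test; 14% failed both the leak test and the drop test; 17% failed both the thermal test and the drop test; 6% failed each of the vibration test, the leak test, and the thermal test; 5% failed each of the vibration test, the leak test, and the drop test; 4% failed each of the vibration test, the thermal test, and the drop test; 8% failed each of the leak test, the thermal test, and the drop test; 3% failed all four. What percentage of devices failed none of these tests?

9%

P(union) = 41 + 45 + 36 + 41 − 18 − 12 − 13 − 18 − 14 − 17 + 6 + 5 + 4 + 8 − 3 = 91%
P(none) = 100% − 91% = 9%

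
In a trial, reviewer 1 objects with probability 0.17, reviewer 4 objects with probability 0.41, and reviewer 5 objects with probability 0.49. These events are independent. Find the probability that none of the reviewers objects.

0.249747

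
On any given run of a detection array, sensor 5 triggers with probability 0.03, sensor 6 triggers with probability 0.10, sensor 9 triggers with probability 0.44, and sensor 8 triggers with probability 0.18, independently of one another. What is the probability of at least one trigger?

0.5991184

P(none) = (1 − 0.03) × (1 − 0.10) × (1 − 0.44) × (1 − 0.18) = 0.97 × 0.90 × 0.56 × 0.82 = 0.4008816
P(at least one) = 1 − 0.4008816 = 0.5991184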